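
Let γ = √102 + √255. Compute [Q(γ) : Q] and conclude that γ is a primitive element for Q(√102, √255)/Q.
[Q(γ) : Q] = 4 (equivalently, Q(γ) = Q(√102, √255))

Obviously Q(γ) ⊆ Q(√102, √255), and [Q(√102, √255):Q] = 4 (since 102, 255 are distinct squarefree integers > 1 with 26010 not a perfect square). To show equality we compute the minimal polynomial of γ. From γ = √102 + √255: γ^2 = 102 + 2√(26010) + 255 = 357 + 2√(26010), so γ^2 - 357 = 2√(26010); squaring, (γ^2 - 357)^2 = 4·26010, i.e. γ^4 - 714γ^2 + 127449 - 104040 = 0, i.e. γ^4 - 714γ^2 + 23409 = 0. So γ is a root of x^4 - 714x^2 + 23409. This polynomial is irreducible over Q: it has no rational root (each ±√102 ± √255 is irrational), and any factorization into two quadratics over Q would force √(26010) ∈ Q (pairing opposite roots) or √102, √255 ∈ Q (other pairings), all impossible. Hence [Q(γ):Q] = 4 = [Q(√102, √255):Q], so Q(γ) = Q(√102, √255).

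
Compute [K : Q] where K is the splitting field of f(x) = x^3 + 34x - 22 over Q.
[K : Q] = 6

By the rational root test, any rational root of the monic integer polynomial f(x) = x^3 + 34x - 22 must be an integer dividing the constant term -22, i.e. one of ±{1, 2, 11, 22}. Evaluating: f(1) = 13, f(-1) = -57, f(2) = 54, f(-2) = -98, f(11) = 1683, f(-11) = -1727, f(22) = 11374, f(-22) = -11418; none is 0, so f has no rational root and is therefore irreducible over Q (a cubic with no linear factor over a field is irreducible). For an irreducible cubic, the Galois group is A_3 or S_3 according as the discriminant disc(f) = -4a^3 - 27b^2 = -4·(34)^3 - 27·(-22)^2 = -170284 is or is not a square in Q. Here disc(f) = -170284 is not a perfect square in Q, so the Galois group of f over Q is not contained in A_3 and must be all of S_3. The splitting field has degree |S_3| = 6 over Q, so [K : Q] = 6.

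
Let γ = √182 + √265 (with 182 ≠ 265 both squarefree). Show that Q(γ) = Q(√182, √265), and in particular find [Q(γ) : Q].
[Q(γ) : Q] = 4 (equivalently, Q(γ) = Q(√182, √265))

Obviously Q(γ) ⊆ Q(√182, √265), and [Q(√182, √265):Q] = 4 (since 182, 265 are distinct squarefree integers > 1 with 48230 not a perfect square). To show equality we compute the minimal polynomial of γ. From γ = √182 + √265: γ^2 = 182 + 2√(48230) + 265 = 447 + 2√(48230), so γ^2 - 447 = 2√(48230); squaring, (γ^2 - 447)^2 = 4·48230, i.e. γ^4 - 894γ^2 + 199809 - 192920 = 0, i.e. γ^4 - 894γ^2 + 6889 = 0. So γ is a root of x^4 - 894x^2 + 6889. This polynomial is irreducible over Q: it has no rational root (each ±√182 ± √265 is irrational), and any factorization into two quadratics over Q would force √(48230) ∈ Q (pairing opposite roots) or √182, √265 ∈ Q (other pairings), all impossible. Hence [Q(γ):Q] = 4 = [Q(√182, √265):Q], so Q(γ) = Q(√182, √265).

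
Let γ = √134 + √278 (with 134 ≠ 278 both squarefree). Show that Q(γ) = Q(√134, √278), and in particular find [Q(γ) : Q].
[Q(γ) : Q] = 4 (equivalently, Q(γ) = Q(√134, √278))

Obviously Q(γ) ⊆ Q(√134, √278), and [Q(√134, √278):Q] = 4 (since 134, 278 are distinct squarefree integers > 1 with 37252 not a perfect square). To show equality we compute the minimal polynomial of γ. From γ = √134 + √278: γ^2 = 134 + 2√(37252) + 278 = 412 + 2√(37252), so γ^2 - 412 = 2√(37252); squaring, (γ^2 - 412)^2 = 4·37252, i.e. γ^4 - 824γ^2 + 169744 - 149008 = 0, i.e. γ^4 - 824γ^2 + 20736 = 0. So γ is a root of x^4 - 824x^2 + 20736. This polynomial is irreducible over Q: it has no rational root (each ±√134 ± √278 is irrational), and any factorization into two quadratics over Q would force √(37252) ∈ Q (pairing opposite roots) or √134, √278 ∈ Q (other pairings), all impossible. Hence [Q(γ):Q] = 4 = [Q(√134, √278):Q], so Q(γ) = Q(√134, √278).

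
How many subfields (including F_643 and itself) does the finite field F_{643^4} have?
F_{643^4} has 3 subfields

The subfields of F_{p^n} are exactly the fields F_{p^d} for d | n (each is the fixed field of the unique index-d subgroup of Gal(F_{p^n}/F_p) ≅ Z/nZ). The divisors of n = 4 are {1, 2, 4}, giving 3 subfields: F_{643^1}, F_{643^2}, F_{643^4}.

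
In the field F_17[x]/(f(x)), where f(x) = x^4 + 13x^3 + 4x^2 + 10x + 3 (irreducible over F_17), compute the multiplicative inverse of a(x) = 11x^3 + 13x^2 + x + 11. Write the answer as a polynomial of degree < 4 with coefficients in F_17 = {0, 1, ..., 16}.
a(x)^(-1) ≡ 2x^2 + 7x + 12 (mod f(x))

Since f is irreducible over F_17, F_17[x]/(f) is a field and a(x) ≠ 0 has an inverse. Apply the extended Euclidean algorithm to f(x) and a(x) in F_17[x]: f(x) = (14x + 14)·a(x) + (12x^2 + 12x + 2);  a(x) = (8x + 3)·(12x^2 + 12x + 2) + (5). The last nonzero remainder is the constant 5 = gcd(f, a) in F_17. Back-substituting through the division chain expresses 5 = s(x)·a(x) + t(x)·f(x) with s(x) ≡ 10x^2 + x + 9 (mod f), so (10x^2 + x + 9)·a(x) ≡ 5 (mod f). Multiplying by 5^(-1) ≡ 7 in F_17 gives a(x)^(-1) ≡ 7·(10x^2 + x + 9) ≡ 2x^2 + 7x + 12 (mod f). Check: (11x^3 + 13x^2 + x + 11)·(2x^2 + 7x + 12) = 5x^5 + x^4 + 4x^3 + 15x^2 + 4x + 13 ≡ 1 (mod x^4 + 13x^3 + 4x^2 + 10x + 3).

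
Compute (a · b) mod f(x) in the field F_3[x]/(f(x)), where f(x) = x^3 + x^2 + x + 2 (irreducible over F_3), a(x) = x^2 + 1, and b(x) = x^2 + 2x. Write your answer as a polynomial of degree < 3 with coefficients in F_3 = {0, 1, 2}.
a · b ≡ 2x^2 + 2x + 1 (mod f(x))

Multiply in F_3[x]: a(x)·b(x) = (x^2 + 1)·(x^2 + 2x) = x^4 + 2x^3 + x^2 + 2x. This has degree ≥ 3, so divide by f(x) over F_3: x^4 + 2x^3 + x^2 + 2x = (x + 1)·(x^3 + x^2 + x + 2) + (2x^2 + 2x + 1). Hence a·b ≡ 2x^2 + 2x + 1 (mod f). (F_3[x]/(f) is a field with 3^3 = 27 elements since f is irreducible of degree 3.)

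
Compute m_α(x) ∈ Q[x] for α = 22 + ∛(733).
m_α(x) = x^3 - 66x^2 + 1452x - 11381

Set β = α - 22 = ∛(733), so β^3 = 733. Then (α - 22)^3 - 733 = 0, i.e. α is a root of g(x) = (x - 22)^3 - 733 = x^3 - 66x^2 + 1452x - 11381. Since g(x) = h(x - 22) where h(x) = x^3 - 733, and h is irreducible over Q (because 733 is not a perfect cube, so h has no rational root, and a monic cubic with no rational root is irreducible), g is also irreducible (irreducibility is preserved under the substitution x → x - 22). Hence m_α(x) = x^3 - 66x^2 + 1452x - 11381.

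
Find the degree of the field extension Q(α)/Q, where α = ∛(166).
[Q(α):Q] = 3

The minimal polynomial of α is x^3 - 166, irreducible over Q since 166 is not a perfect cube (so x^3 - 166 has no rational root). Hence [Q(α):Q] = deg(m_α) = 3.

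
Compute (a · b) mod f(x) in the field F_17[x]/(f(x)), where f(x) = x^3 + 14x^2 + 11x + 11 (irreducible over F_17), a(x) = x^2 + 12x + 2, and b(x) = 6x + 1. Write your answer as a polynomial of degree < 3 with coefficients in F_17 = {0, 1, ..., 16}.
a · b ≡ 6x^2 + 9x + 4 (mod f(x))

Multiply in F_17[x]: a(x)·b(x) = (x^2 + 12x + 2)·(6x + 1) = 6x^3 + 5x^2 + 7x + 2. This has degree ≥ 3, so divide by f(x) over F_17: 6x^3 + 5x^2 + 7x + 2 = (6)·(x^3 + 14x^2 + 11x + 11) + (6x^2 + 9x + 4). Hence a·b ≡ 6x^2 + 9x + 4 (mod f). (F_17[x]/(f) is a field with 17^3 = 4913 elements since f is irreducible of degree 3.)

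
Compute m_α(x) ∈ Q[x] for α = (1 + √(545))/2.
m_α(x) = x^2 - x - 136

From 2α - 1 = √(545), squaring gives (2α - 1)^2 = 545, i.e. 4α^2 - 4α + 1 = 545, so α^2 - α + (1 - 545)/4 = 0. Since 545 ≡ 1 (mod 4), (1 - 545)/4 = -136 ∈ Z. The polynomial x^2 - x - 136 has discriminant 1 - 4·(-136) = 545, which is not a perfect square in Q (d = 545 is squarefree and ≠ 1), so x^2 - x - 136 is irreducible over Q. It is the minimal polynomial of α.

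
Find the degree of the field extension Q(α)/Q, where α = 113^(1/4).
[Q(α):Q] = 4

α is a root of x^4 - 113. By Eisenstein's criterion at the prime p = 113 (which divides the constant term 113 but p^2 = 12769 does not, since 113 is squarefree), x^4 - 113 is irreducible over Q. Hence [Q(α):Q] = 4.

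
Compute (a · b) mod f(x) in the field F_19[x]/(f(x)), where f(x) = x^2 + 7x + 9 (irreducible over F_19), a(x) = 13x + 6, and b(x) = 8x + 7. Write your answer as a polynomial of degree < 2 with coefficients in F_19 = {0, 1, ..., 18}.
a · b ≡ 18 (mod f(x))

Multiply in F_19[x]: a(x)·b(x) = (13x + 6)·(8x + 7) = 9x^2 + 6x + 4. This has degree ≥ 2, so divide by f(x) over F_19: 9x^2 + 6x + 4 = (9)·(x^2 + 7x + 9) + (18). Hence a·b ≡ 18 (mod f). (F_19[x]/(f) is a field with 19^2 = 361 elements since f is irreducible of degree 2.)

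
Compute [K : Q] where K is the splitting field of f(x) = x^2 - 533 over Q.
[K : Q] = 2

f(x) = x^2 - 533 factors as (x - √533)(x + √533). The splitting field is K = Q(√533). Since 533 is squarefree and > 1, it is not a perfect square, so x^2 - 533 is irreducible over Q and [Q(√533) : Q] = 2. Hence [K : Q] = 2.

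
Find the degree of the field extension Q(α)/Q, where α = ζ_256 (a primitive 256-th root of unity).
[Q(α):Q] = 128

The minimal polynomial of ζ_256 over Q is the 256-th cyclotomic polynomial Φ_256(x), which is irreducible over Q and has degree φ(256) = 128. Hence [Q(α):Q] = φ(256) = 128.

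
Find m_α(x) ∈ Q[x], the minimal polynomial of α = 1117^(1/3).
m_α(x) = x^3 - 1117

α satisfies α^3 = 1117, so x^3 - 1117 annihilates α. By the rational root test, a rational root p/q (in lowest terms) of x^3 - 1117 would satisfy p^3 = 1117 q^3, forcing q = 1 and p^3 = 1117; but 1117 is not a perfect cube, contradiction. A monic cubic over Q with no rational root is irreducible (any nontrivial factorization would include a linear factor). Hence x^3 - 1117 is the minimal polynomial of α, and in particular [Q(α):Q] = 3.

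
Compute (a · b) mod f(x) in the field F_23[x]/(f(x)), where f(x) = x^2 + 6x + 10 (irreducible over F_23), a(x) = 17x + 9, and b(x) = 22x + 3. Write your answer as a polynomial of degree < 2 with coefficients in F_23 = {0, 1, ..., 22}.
a · b ≡ 6x + 13 (mod f(x))

Multiply in F_23[x]: a(x)·b(x) = (17x + 9)·(22x + 3) = 6x^2 + 19x + 4. This has degree ≥ 2, so divide by f(x) over F_23: 6x^2 + 19x + 4 = (6)·(x^2 + 6x + 10) + (6x + 13). Hence a·b ≡ 6x + 13 (mod f). (F_23[x]/(f) is a field with 23^2 = 529 elements since f is irreducible of degree 2.)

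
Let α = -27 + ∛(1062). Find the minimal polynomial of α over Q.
m_α(x) = x^3 + 81x^2 + 2187x + 18621

Set β = α + 27 = ∛(1062), so β^3 = 1062. Then (α + 27)^3 - 1062 = 0, i.e. α is a root of g(x) = (x + 27)^3 - 1062 = x^3 + 81x^2 + 2187x + 18621. Since g(x) = h(x + 27) where h(x) = x^3 - 1062, and h is irreducible over Q (because 1062 is not a perfect cube, so h has no rational root, and a monic cubic with no rational root is irreducible), g is also irreducible (irreducibility is preserved under the substitution x → x + 27). Hence m_α(x) = x^3 + 81x^2 + 2187x + 18621.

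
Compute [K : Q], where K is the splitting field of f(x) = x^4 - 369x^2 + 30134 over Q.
[K : Q] = 4

Solving the quadratic in x^2: x^2 = (369 ± √(369^2 - 4·30134))/2 = (369 ± √15625)/2 = (369 ± 125)/2, giving x^2 = 122 or x^2 = 247. So f(x) = (x^2 - 122)(x^2 - 247) and the roots of f are ±√122, ±√247. Hence the splitting field is K = Q(√122, √247). Since 122 and 247 are distinct squarefree integers > 1, their product 30134 is not a perfect square, so √247 ∉ Q(√122). By the tower law [K:Q] = [Q(√122,√247):Q(√122)] · [Q(√122):Q] = 2 · 2 = 4.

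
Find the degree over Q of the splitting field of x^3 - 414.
[K : Q] = 6

The roots of x^3 - 414 are ∛414, ω∛414, ω^2∛414 where ω = e^(2πi/3) is a primitive cube root of unity, so K = Q(∛414, ω). Now [Q(∛414):Q] = 3 (since 414 is not a perfect cube, x^3 - 414 is irreducible) and [Q(ω):Q] = 2. Both 2 and 3 divide [K:Q], and [K:Q] ≤ 3·2 = 6, so [K:Q] = 6. (Equivalently: Q(∛414) ⊂ R but ω ∉ R, so [K : Q(∛414)] = 2.)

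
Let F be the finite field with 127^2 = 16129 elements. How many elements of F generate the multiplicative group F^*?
There are φ(16128) = 4608 primitive elements

F_q^* is cyclic of order q - 1 = 16128. A cyclic group of order m has exactly φ(m) generators. Here m = 16128 = 2^8 · 3^2 · 7, so the number of primitive elements is φ(16128) = 4608.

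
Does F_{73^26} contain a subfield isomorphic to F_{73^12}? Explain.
No: F_{73^12} is not a subfield of F_{73^26}

F_{p^m} embeds in F_{p^n} iff m | n. Here 12 ∤ 26 (since 26 = 2·12 + 2 with remainder 2 ≠ 0), so F_{73^12} is not a subfield of F_{73^26}. Equivalently: if it were, the tower law would give 12 = [F_{73^12}:F_73] dividing [F_{73^26}:F_73] = 26, contradiction.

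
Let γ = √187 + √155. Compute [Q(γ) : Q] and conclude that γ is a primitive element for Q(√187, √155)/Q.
[Q(γ) : Q] = 4 (equivalently, Q(γ) = Q(√187, √155))

Obviously Q(γ) ⊆ Q(√187, √155), and [Q(√187, √155):Q] = 4 (since 187, 155 are distinct squarefree integers > 1 with 28985 not a perfect square). To show equality we compute the minimal polynomial of γ. From γ = √187 + √155: γ^2 = 187 + 2√(28985) + 155 = 342 + 2√(28985), so γ^2 - 342 = 2√(28985); squaring, (γ^2 - 342)^2 = 4·28985, i.e. γ^4 - 684γ^2 + 116964 - 115940 = 0, i.e. γ^4 - 684γ^2 + 1024 = 0. So γ is a root of x^4 - 684x^2 + 1024. This polynomial is irreducible over Q: it has no rational root (each ±√187 ± √155 is irrational), and any factorization into two quadratics over Q would force √(28985) ∈ Q (pairing opposite roots) or √187, √155 ∈ Q (other pairings), all impossible. Hence [Q(γ):Q] = 4 = [Q(√187, √155):Q], so Q(γ) = Q(√187, √155).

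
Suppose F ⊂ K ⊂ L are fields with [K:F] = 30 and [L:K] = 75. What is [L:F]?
[L:F] = 2250

The tower law says that for any tower of field extensions F ⊂ K ⊂ L with finite degrees, [L:F] = [L:K] · [K:F]. Here this gives [L:F] = 75 · 30 = 2250.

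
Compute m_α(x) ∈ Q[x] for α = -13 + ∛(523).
m_α(x) = x^3 + 39x^2 + 507x + 1674

Set β = α + 13 = ∛(523), so β^3 = 523. Then (α + 13)^3 - 523 = 0, i.e. α is a root of g(x) = (x + 13)^3 - 523 = x^3 + 39x^2 + 507x + 1674. Since g(x) = h(x + 13) where h(x) = x^3 - 523, and h is irreducible over Q (because 523 is not a perfect cube, so h has no rational root, and a monic cubic with no rational root is irreducible), g is also irreducible (irreducibility is preserved under the substitution x → x + 13). Hence m_α(x) = x^3 + 39x^2 + 507x + 1674.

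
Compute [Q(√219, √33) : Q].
[Q(√219, √33) : Q] = 4

[Q(√219):Q] = 2 (min poly x^2 - 219, irreducible since 219 is squarefree > 1). For the top step, suppose √33 ∈ Q(√219), say √33 = c + d√219 with c, d ∈ Q. Squaring: 33 = c^2 + 219d^2 + 2cd√219. Since √219 ∉ Q this forces 2cd = 0. If d = 0 then √33 = c ∈ Q, contradicting 33 squarefree > 1. If c = 0 then 33 = 219d^2, so 219·33 = (219d)^2 is a perfect square in Q — but 219·33 = 7227 is not a perfect square (since 219 and 33 are distinct squarefree integers). Contradiction. Hence √33 ∉ Q(√219), so x^2 - 33 stays irreducible over Q(√219) and [Q(√219, √33) : Q(√219)] = 2. By the tower law, [Q(√219, √33) : Q] = 2 · 2 = 4.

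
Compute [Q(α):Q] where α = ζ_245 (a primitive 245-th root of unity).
[Q(α):Q] = 168

The minimal polynomial of ζ_245 over Q is the 245-th cyclotomic polynomial Φ_245(x), which is irreducible over Q and has degree φ(245) = 168. Hence [Q(α):Q] = φ(245) = 168.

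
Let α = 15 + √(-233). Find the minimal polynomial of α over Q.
m_α(x) = x^2 - 30x + 458

From α - 15 = √(-233), squaring gives (α - 15)^2 = -233, i.e. α^2 - 30α + 225 = -233, so α^2 - 30α + 458 = 0. The discriminant of x^2 - 30x + 458 is (-30)^2 - 4·(458) = 900 - 1832 = -932, and 4·(-233) is not a perfect square in Q since -233 is squarefree and ≠ 1. Hence x^2 - 30x + 458 is irreducible over Q and is the minimal polynomial of α.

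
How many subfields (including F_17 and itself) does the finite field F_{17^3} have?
F_{17^3} has 2 subfields

The subfields of F_{p^n} are exactly the fields F_{p^d} for d | n (each is the fixed field of the unique index-d subgroup of Gal(F_{p^n}/F_p) ≅ Z/nZ). The divisors of n = 3 are {1, 3}, giving 2 subfields: F_{17^1}, F_{17^3}.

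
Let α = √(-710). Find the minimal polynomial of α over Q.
m_α(x) = x^2 + 710

α satisfies α^2 + 710 = 0, so x^2 + 710 annihilates α. Since d = -710 is squarefree and ≠ 1, it is not a perfect square in Q, so x^2 + 710 has no rational root and is therefore irreducible over Q (a degree-2 polynomial over a field is irreducible iff it has no root). Hence m_α(x) = x^2 + 710.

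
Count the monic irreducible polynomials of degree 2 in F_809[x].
There are 326836 monic irreducible polynomials of degree 2 over F_809

Each element of F_{809^2} that lies in no proper subfield is a root of exactly one monic irreducible of degree 2 over F_809, and each such polynomial has 2 distinct roots in F_{809^2}. By Möbius inversion the count is N_809(2) = (1/2) Σ_{d|2} μ(2/d) · 809^d = (1/2)(μ(2)·809^1 + μ(1)·809^2) = 653672/2 = 326836.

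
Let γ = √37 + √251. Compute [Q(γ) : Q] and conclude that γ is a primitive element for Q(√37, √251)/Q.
[Q(γ) : Q] = 4 (equivalently, Q(γ) = Q(√37, √251))

Obviously Q(γ) ⊆ Q(√37, √251), and [Q(√37, √251):Q] = 4 (since 37, 251 are distinct squarefree integers > 1 with 9287 not a perfect square). To show equality we compute the minimal polynomial of γ. From γ = √37 + √251: γ^2 = 37 + 2√(9287) + 251 = 288 + 2√(9287), so γ^2 - 288 = 2√(9287); squaring, (γ^2 - 288)^2 = 4·9287, i.e. γ^4 - 576γ^2 + 82944 - 37148 = 0, i.e. γ^4 - 576γ^2 + 45796 = 0. So γ is a root of x^4 - 576x^2 + 45796. This polynomial is irreducible over Q: it has no rational root (each ±√37 ± √251 is irrational), and any factorization into two quadratics over Q would force √(9287) ∈ Q (pairing opposite roots) or √37, √251 ∈ Q (other pairings), all impossible. Hence [Q(γ):Q] = 4 = [Q(√37, √251):Q], so Q(γ) = Q(√37, √251).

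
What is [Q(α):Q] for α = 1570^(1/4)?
[Q(α):Q] = 4

α is a root of x^4 - 1570. By Eisenstein's criterion at the prime p = 2 (which divides the constant term 1570 but p^2 = 4 does not, since 1570 is squarefree), x^4 - 1570 is irreducible over Q. Hence [Q(α):Q] = 4.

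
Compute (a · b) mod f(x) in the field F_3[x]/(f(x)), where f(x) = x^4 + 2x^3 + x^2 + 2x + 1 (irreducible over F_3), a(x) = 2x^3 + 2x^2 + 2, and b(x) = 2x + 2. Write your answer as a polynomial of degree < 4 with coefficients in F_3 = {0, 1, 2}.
a · b ≡ 2x (mod f(x))

Multiply in F_3[x]: a(x)·b(x) = (2x^3 + 2x^2 + 2)·(2x + 2) = x^4 + 2x^3 + x^2 + x + 1. This has degree ≥ 4, so divide by f(x) over F_3: x^4 + 2x^3 + x^2 + x + 1 = (1)·(x^4 + 2x^3 + x^2 + 2x + 1) + (2x). Hence a·b ≡ 2x (mod f). (F_3[x]/(f) is a field with 3^4 = 81 elements since f is irreducible of degree 4.)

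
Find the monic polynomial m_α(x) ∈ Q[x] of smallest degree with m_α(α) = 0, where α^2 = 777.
m_α(x) = x^2 - 777

α satisfies α^2 - 777 = 0, so x^2 - 777 annihilates α. Since d = 777 is squarefree and ≠ 1, it is not a perfect square in Q, so x^2 - 777 has no rational root and is therefore irreducible over Q (a degree-2 polynomial over a field is irreducible iff it has no root). Hence m_α(x) = x^2 - 777.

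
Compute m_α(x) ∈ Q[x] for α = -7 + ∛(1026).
m_α(x) = x^3 + 21x^2 + 147x - 683

Set β = α + 7 = ∛(1026), so β^3 = 1026. Then (α + 7)^3 - 1026 = 0, i.e. α is a root of g(x) = (x + 7)^3 - 1026 = x^3 + 21x^2 + 147x - 683. Since g(x) = h(x + 7) where h(x) = x^3 - 1026, and h is irreducible over Q (because 1026 is not a perfect cube, so h has no rational root, and a monic cubic with no rational root is irreducible), g is also irreducible (irreducibility is preserved under the substitution x → x + 7). Hence m_α(x) = x^3 + 21x^2 + 147x - 683.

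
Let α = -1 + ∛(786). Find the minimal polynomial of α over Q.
m_α(x) = x^3 + 3x^2 + 3x - 785

Set β = α + 1 = ∛(786), so β^3 = 786. Then (α + 1)^3 - 786 = 0, i.e. α is a root of g(x) = (x + 1)^3 - 786 = x^3 + 3x^2 + 3x - 785. Since g(x) = h(x + 1) where h(x) = x^3 - 786, and h is irreducible over Q (because 786 is not a perfect cube, so h has no rational root, and a monic cubic with no rational root is irreducible), g is also irreducible (irreducibility is preserved under the substitution x → x + 1). Hence m_α(x) = x^3 + 3x^2 + 3x - 785.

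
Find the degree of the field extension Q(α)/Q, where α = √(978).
[Q(α):Q] = 2

[Q(α):Q] equals the degree of the minimal polynomial of α. Here α^2 = 978 and x^2 - 978 is irreducible (d = 978 is squarefree, ≠ 1, hence not a square), so deg(m_α) = 2. Thus [Q(α):Q] = 2.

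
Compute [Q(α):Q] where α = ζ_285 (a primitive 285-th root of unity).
[Q(α):Q] = 144

The minimal polynomial of ζ_285 over Q is the 285-th cyclotomic polynomial Φ_285(x), which is irreducible over Q and has degree φ(285) = 144. Hence [Q(α):Q] = φ(285) = 144.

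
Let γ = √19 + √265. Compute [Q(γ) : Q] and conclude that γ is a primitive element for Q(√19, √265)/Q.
[Q(γ) : Q] = 4 (equivalently, Q(γ) = Q(√19, √265))

Obviously Q(γ) ⊆ Q(√19, √265), and [Q(√19, √265):Q] = 4 (since 19, 265 are distinct squarefree integers > 1 with 5035 not a perfect square). To show equality we compute the minimal polynomial of γ. From γ = √19 + √265: γ^2 = 19 + 2√(5035) + 265 = 284 + 2√(5035), so γ^2 - 284 = 2√(5035); squaring, (γ^2 - 284)^2 = 4·5035, i.e. γ^4 - 568γ^2 + 80656 - 20140 = 0, i.e. γ^4 - 568γ^2 + 60516 = 0. So γ is a root of x^4 - 568x^2 + 60516. This polynomial is irreducible over Q: it has no rational root (each ±√19 ± √265 is irrational), and any factorization into two quadratics over Q would force √(5035) ∈ Q (pairing opposite roots) or √19, √265 ∈ Q (other pairings), all impossible. Hence [Q(γ):Q] = 4 = [Q(√19, √265):Q], so Q(γ) = Q(√19, √265).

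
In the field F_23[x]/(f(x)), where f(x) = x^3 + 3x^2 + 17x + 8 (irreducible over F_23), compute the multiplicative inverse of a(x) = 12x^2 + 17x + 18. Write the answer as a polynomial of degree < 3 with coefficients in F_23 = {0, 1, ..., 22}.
a(x)^(-1) ≡ 16x + 10 (mod f(x))

Since f is irreducible over F_23, F_23[x]/(f) is a field and a(x) ≠ 0 has an inverse. Apply the extended Euclidean algorithm to f(x) and a(x) in F_23[x]: f(x) = (2x + 7)·a(x) + (20). The last nonzero remainder is the constant 20 = gcd(f, a) in F_23. Back-substituting through the division chain expresses 20 = s(x)·a(x) + t(x)·f(x) with s(x) ≡ 21x + 16 (mod f), so (21x + 16)·a(x) ≡ 20 (mod f). Multiplying by 20^(-1) ≡ 15 in F_23 gives a(x)^(-1) ≡ 15·(21x + 16) ≡ 16x + 10 (mod f). Check: (12x^2 + 17x + 18)·(16x + 10) = 8x^3 + x^2 + 21x + 19 ≡ 1 (mod x^3 + 3x^2 + 17x + 8).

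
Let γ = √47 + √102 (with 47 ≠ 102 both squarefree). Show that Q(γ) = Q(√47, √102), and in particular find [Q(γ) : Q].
[Q(γ) : Q] = 4 (equivalently, Q(γ) = Q(√47, √102))

Obviously Q(γ) ⊆ Q(√47, √102), and [Q(√47, √102):Q] = 4 (since 47, 102 are distinct squarefree integers > 1 with 4794 not a perfect square). To show equality we compute the minimal polynomial of γ. From γ = √47 + √102: γ^2 = 47 + 2√(4794) + 102 = 149 + 2√(4794), so γ^2 - 149 = 2√(4794); squaring, (γ^2 - 149)^2 = 4·4794, i.e. γ^4 - 298γ^2 + 22201 - 19176 = 0, i.e. γ^4 - 298γ^2 + 3025 = 0. So γ is a root of x^4 - 298x^2 + 3025. This polynomial is irreducible over Q: it has no rational root (each ±√47 ± √102 is irrational), and any factorization into two quadratics over Q would force √(4794) ∈ Q (pairing opposite roots) or √47, √102 ∈ Q (other pairings), all impossible. Hence [Q(γ):Q] = 4 = [Q(√47, √102):Q], so Q(γ) = Q(√47, √102).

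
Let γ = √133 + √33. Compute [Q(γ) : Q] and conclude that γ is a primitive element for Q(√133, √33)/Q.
[Q(γ) : Q] = 4 (equivalently, Q(γ) = Q(√133, √33))

Obviously Q(γ) ⊆ Q(√133, √33), and [Q(√133, √33):Q] = 4 (since 133, 33 are distinct squarefree integers > 1 with 4389 not a perfect square). To show equality we compute the minimal polynomial of γ. From γ = √133 + √33: γ^2 = 133 + 2√(4389) + 33 = 166 + 2√(4389), so γ^2 - 166 = 2√(4389); squaring, (γ^2 - 166)^2 = 4·4389, i.e. γ^4 - 332γ^2 + 27556 - 17556 = 0, i.e. γ^4 - 332γ^2 + 10000 = 0. So γ is a root of x^4 - 332x^2 + 10000. This polynomial is irreducible over Q: it has no rational root (each ±√133 ± √33 is irrational), and any factorization into two quadratics over Q would force √(4389) ∈ Q (pairing opposite roots) or √133, √33 ∈ Q (other pairings), all impossible. Hence [Q(γ):Q] = 4 = [Q(√133, √33):Q], so Q(γ) = Q(√133, √33).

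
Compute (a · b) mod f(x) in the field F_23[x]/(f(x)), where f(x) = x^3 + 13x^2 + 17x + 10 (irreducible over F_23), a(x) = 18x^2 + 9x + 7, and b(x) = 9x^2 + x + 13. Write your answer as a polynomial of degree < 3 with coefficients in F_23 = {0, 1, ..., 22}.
a · b ≡ 22x^2 + 9x + 13 (mod f(x))

Multiply in F_23[x]: a(x)·b(x) = (18x^2 + 9x + 7)·(9x^2 + x + 13) = x^4 + 7x^3 + 7x^2 + 9x + 22. This has degree ≥ 3, so divide by f(x) over F_23: x^4 + 7x^3 + 7x^2 + 9x + 22 = (x + 17)·(x^3 + 13x^2 + 17x + 10) + (22x^2 + 9x + 13). Hence a·b ≡ 22x^2 + 9x + 13 (mod f). (F_23[x]/(f) is a field with 23^3 = 12167 elements since f is irreducible of degree 3.)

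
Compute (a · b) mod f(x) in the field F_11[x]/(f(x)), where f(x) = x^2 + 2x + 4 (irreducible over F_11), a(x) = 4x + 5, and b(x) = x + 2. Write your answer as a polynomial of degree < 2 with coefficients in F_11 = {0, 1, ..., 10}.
a · b ≡ 5x + 5 (mod f(x))

Multiply in F_11[x]: a(x)·b(x) = (4x + 5)·(x + 2) = 4x^2 + 2x + 10. This has degree ≥ 2, so divide by f(x) over F_11: 4x^2 + 2x + 10 = (4)·(x^2 + 2x + 4) + (5x + 5). Hence a·b ≡ 5x + 5 (mod f). (F_11[x]/(f) is a field with 11^2 = 121 elements since f is irreducible of degree 2.)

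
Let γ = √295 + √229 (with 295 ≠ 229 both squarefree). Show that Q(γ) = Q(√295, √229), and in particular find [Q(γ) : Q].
[Q(γ) : Q] = 4 (equivalently, Q(γ) = Q(√295, √229))

Obviously Q(γ) ⊆ Q(√295, √229), and [Q(√295, √229):Q] = 4 (since 295, 229 are distinct squarefree integers > 1 with 67555 not a perfect square). To show equality we compute the minimal polynomial of γ. From γ = √295 + √229: γ^2 = 295 + 2√(67555) + 229 = 524 + 2√(67555), so γ^2 - 524 = 2√(67555); squaring, (γ^2 - 524)^2 = 4·67555, i.e. γ^4 - 1048γ^2 + 274576 - 270220 = 0, i.e. γ^4 - 1048γ^2 + 4356 = 0. So γ is a root of x^4 - 1048x^2 + 4356. This polynomial is irreducible over Q: it has no rational root (each ±√295 ± √229 is irrational), and any factorization into two quadratics over Q would force √(67555) ∈ Q (pairing opposite roots) or √295, √229 ∈ Q (other pairings), all impossible. Hence [Q(γ):Q] = 4 = [Q(√295, √229):Q], so Q(γ) = Q(√295, √229).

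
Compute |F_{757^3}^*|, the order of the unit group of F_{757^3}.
|F_{757^3}^*| = 433798092

F_{757^3} has 757^3 = 433798093 elements; its multiplicative group consists of all nonzero elements, so |F_{757^3}^*| = 433798093 - 1 = 433798092. (It is cyclic since any finite subgroup of the multiplicative group of a field is cyclic.)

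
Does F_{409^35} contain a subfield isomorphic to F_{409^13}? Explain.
No: F_{409^13} is not a subfield of F_{409^35}

F_{p^m} embeds in F_{p^n} iff m | n. Here 13 ∤ 35 (since 35 = 2·13 + 9 with remainder 9 ≠ 0), so F_{409^13} is not a subfield of F_{409^35}. Equivalently: if it were, the tower law would give 13 = [F_{409^13}:F_409] dividing [F_{409^35}:F_409] = 35, contradiction.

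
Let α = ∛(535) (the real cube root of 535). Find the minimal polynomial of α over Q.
m_α(x) = x^3 - 535

α satisfies α^3 = 535, so x^3 - 535 annihilates α. By the rational root test, a rational root p/q (in lowest terms) of x^3 - 535 would satisfy p^3 = 535 q^3, forcing q = 1 and p^3 = 535; but 535 is not a perfect cube, contradiction. A monic cubic over Q with no rational root is irreducible (any nontrivial factorization would include a linear factor). Hence x^3 - 535 is the minimal polynomial of α, and in particular [Q(α):Q] = 3.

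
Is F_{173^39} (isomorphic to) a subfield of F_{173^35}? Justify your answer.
No: F_{173^39} is not a subfield of F_{173^35}

F_{p^m} embeds in F_{p^n} iff m | n. Here 39 ∤ 35 (since 35 = 0·39 + 35 with remainder 35 ≠ 0), so F_{173^39} is not a subfield of F_{173^35}. Equivalently: if it were, the tower law would give 39 = [F_{173^39}:F_173] dividing [F_{173^35}:F_173] = 35, contradiction.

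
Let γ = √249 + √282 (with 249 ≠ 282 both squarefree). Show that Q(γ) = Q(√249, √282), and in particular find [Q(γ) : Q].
[Q(γ) : Q] = 4 (equivalently, Q(γ) = Q(√249, √282))

Obviously Q(γ) ⊆ Q(√249, √282), and [Q(√249, √282):Q] = 4 (since 249, 282 are distinct squarefree integers > 1 with 70218 not a perfect square). To show equality we compute the minimal polynomial of γ. From γ = √249 + √282: γ^2 = 249 + 2√(70218) + 282 = 531 + 2√(70218), so γ^2 - 531 = 2√(70218); squaring, (γ^2 - 531)^2 = 4·70218, i.e. γ^4 - 1062γ^2 + 281961 - 280872 = 0, i.e. γ^4 - 1062γ^2 + 1089 = 0. So γ is a root of x^4 - 1062x^2 + 1089. This polynomial is irreducible over Q: it has no rational root (each ±√249 ± √282 is irrational), and any factorization into two quadratics over Q would force √(70218) ∈ Q (pairing opposite roots) or √249, √282 ∈ Q (other pairings), all impossible. Hence [Q(γ):Q] = 4 = [Q(√249, √282):Q], so Q(γ) = Q(√249, √282).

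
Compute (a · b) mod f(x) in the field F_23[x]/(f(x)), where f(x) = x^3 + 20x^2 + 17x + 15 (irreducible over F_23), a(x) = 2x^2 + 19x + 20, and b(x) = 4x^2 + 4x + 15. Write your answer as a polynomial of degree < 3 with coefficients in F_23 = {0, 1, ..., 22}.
a · b ≡ 6x^2 + 19x + 14 (mod f(x))

Multiply in F_23[x]: a(x)·b(x) = (2x^2 + 19x + 20)·(4x^2 + 4x + 15) = 8x^4 + 15x^3 + 2x^2 + 20x + 1. This has degree ≥ 3, so divide by f(x) over F_23: 8x^4 + 15x^3 + 2x^2 + 20x + 1 = (8x + 16)·(x^3 + 20x^2 + 17x + 15) + (6x^2 + 19x + 14). Hence a·b ≡ 6x^2 + 19x + 14 (mod f). (F_23[x]/(f) is a field with 23^3 = 12167 elements since f is irreducible of degree 3.)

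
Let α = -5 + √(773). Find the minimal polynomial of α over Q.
m_α(x) = x^2 + 10x - 748

From α + 5 = √(773), squaring gives (α + 5)^2 = 773, i.e. α^2 + 10α + 25 = 773, so α^2 + 10α - 748 = 0. The discriminant of x^2 + 10x - 748 is (10)^2 - 4·(-748) = 100 + 2992 = 3092, and 4·(773) is not a perfect square in Q since 773 is squarefree and ≠ 1. Hence x^2 + 10x - 748 is irreducible over Q and is the minimal polynomial of α.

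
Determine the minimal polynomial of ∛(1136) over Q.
m_α(x) = x^3 - 1136

α satisfies α^3 = 1136, so x^3 - 1136 annihilates α. By the rational root test, a rational root p/q (in lowest terms) of x^3 - 1136 would satisfy p^3 = 1136 q^3, forcing q = 1 and p^3 = 1136; but 1136 is not a perfect cube, contradiction. A monic cubic over Q with no rational root is irreducible (any nontrivial factorization would include a linear factor). Hence x^3 - 1136 is the minimal polynomial of α, and in particular [Q(α):Q] = 3.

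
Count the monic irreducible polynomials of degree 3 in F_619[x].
There are 79058680 monic irreducible polynomials of degree 3 over F_619

Each element of F_{619^3} that lies in no proper subfield is a root of exactly one monic irreducible of degree 3 over F_619, and each such polynomial has 3 distinct roots in F_{619^3}. By Möbius inversion the count is N_619(3) = (1/3) Σ_{d|3} μ(3/d) · 619^d = (1/3)(μ(3)·619^1 + μ(1)·619^3) = 237176040/3 = 79058680.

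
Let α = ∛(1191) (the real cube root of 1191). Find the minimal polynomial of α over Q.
m_α(x) = x^3 - 1191

α satisfies α^3 = 1191, so x^3 - 1191 annihilates α. By the rational root test, a rational root p/q (in lowest terms) of x^3 - 1191 would satisfy p^3 = 1191 q^3, forcing q = 1 and p^3 = 1191; but 1191 is not a perfect cube, contradiction. A monic cubic over Q with no rational root is irreducible (any nontrivial factorization would include a linear factor). Hence x^3 - 1191 is the minimal polynomial of α, and in particular [Q(α):Q] = 3.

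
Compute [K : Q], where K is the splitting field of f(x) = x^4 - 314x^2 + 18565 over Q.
[K : Q] = 4

Solving the quadratic in x^2: x^2 = (314 ± √(314^2 - 4·18565))/2 = (314 ± √24336)/2 = (314 ± 156)/2, giving x^2 = 79 or x^2 = 235. So f(x) = (x^2 - 79)(x^2 - 235) and the roots of f are ±√79, ±√235. Hence the splitting field is K = Q(√79, √235). Since 79 and 235 are distinct squarefree integers > 1, their product 18565 is not a perfect square, so √235 ∉ Q(√79). By the tower law [K:Q] = [Q(√79,√235):Q(√79)] · [Q(√79):Q] = 2 · 2 = 4.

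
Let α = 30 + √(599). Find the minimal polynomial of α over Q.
m_α(x) = x^2 - 60x + 301

From α - 30 = √(599), squaring gives (α - 30)^2 = 599, i.e. α^2 - 60α + 900 = 599, so α^2 - 60α + 301 = 0. The discriminant of x^2 - 60x + 301 is (-60)^2 - 4·(301) = 3600 - 1204 = 2396, and 4·(599) is not a perfect square in Q since 599 is squarefree and ≠ 1. Hence x^2 - 60x + 301 is irreducible over Q and is the minimal polynomial of α.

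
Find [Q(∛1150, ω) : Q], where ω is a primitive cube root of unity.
[Q(∛1150, ω) : Q] = 6

[Q(∛1150):Q] = 3 (min poly x^3 - 1150, irreducible since 1150 is not a perfect cube). [Q(ω):Q] = 2 (min poly x^2 + x + 1). Since Q(∛1150) ⊂ R and ω ∉ R, we have ω ∉ Q(∛1150), so x^2 + x + 1 remains irreducible over Q(∛1150) and [Q(∛1150, ω) : Q(∛1150)] = 2. By the tower law, [Q(∛1150, ω) : Q] = 3 · 2 = 6. (In fact Q(∛1150, ω) is the splitting field of x^3 - 1150 over Q.)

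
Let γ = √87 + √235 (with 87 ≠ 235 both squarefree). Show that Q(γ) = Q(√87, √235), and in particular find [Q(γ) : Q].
[Q(γ) : Q] = 4 (equivalently, Q(γ) = Q(√87, √235))

Obviously Q(γ) ⊆ Q(√87, √235), and [Q(√87, √235):Q] = 4 (since 87, 235 are distinct squarefree integers > 1 with 20445 not a perfect square). To show equality we compute the minimal polynomial of γ. From γ = √87 + √235: γ^2 = 87 + 2√(20445) + 235 = 322 + 2√(20445), so γ^2 - 322 = 2√(20445); squaring, (γ^2 - 322)^2 = 4·20445, i.e. γ^4 - 644γ^2 + 103684 - 81780 = 0, i.e. γ^4 - 644γ^2 + 21904 = 0. So γ is a root of x^4 - 644x^2 + 21904. This polynomial is irreducible over Q: it has no rational root (each ±√87 ± √235 is irrational), and any factorization into two quadratics over Q would force √(20445) ∈ Q (pairing opposite roots) or √87, √235 ∈ Q (other pairings), all impossible. Hence [Q(γ):Q] = 4 = [Q(√87, √235):Q], so Q(γ) = Q(√87, √235).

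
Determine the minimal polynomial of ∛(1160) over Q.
m_α(x) = x^3 - 1160

α satisfies α^3 = 1160, so x^3 - 1160 annihilates α. By the rational root test, a rational root p/q (in lowest terms) of x^3 - 1160 would satisfy p^3 = 1160 q^3, forcing q = 1 and p^3 = 1160; but 1160 is not a perfect cube, contradiction. A monic cubic over Q with no rational root is irreducible (any nontrivial factorization would include a linear factor). Hence x^3 - 1160 is the minimal polynomial of α, and in particular [Q(α):Q] = 3.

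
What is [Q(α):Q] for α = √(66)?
[Q(α):Q] = 2

[Q(α):Q] equals the degree of the minimal polynomial of α. Here α^2 = 66 and x^2 - 66 is irreducible (d = 66 is squarefree, ≠ 1, hence not a square), so deg(m_α) = 2. Thus [Q(α):Q] = 2.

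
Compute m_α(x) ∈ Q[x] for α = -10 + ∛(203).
m_α(x) = x^3 + 30x^2 + 300x + 797

Set β = α + 10 = ∛(203), so β^3 = 203. Then (α + 10)^3 - 203 = 0, i.e. α is a root of g(x) = (x + 10)^3 - 203 = x^3 + 30x^2 + 300x + 797. Since g(x) = h(x + 10) where h(x) = x^3 - 203, and h is irreducible over Q (because 203 is not a perfect cube, so h has no rational root, and a monic cubic with no rational root is irreducible), g is also irreducible (irreducibility is preserved under the substitution x → x + 10). Hence m_α(x) = x^3 + 30x^2 + 300x + 797.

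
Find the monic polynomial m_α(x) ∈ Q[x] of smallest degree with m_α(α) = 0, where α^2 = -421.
m_α(x) = x^2 + 421

α satisfies α^2 + 421 = 0, so x^2 + 421 annihilates α. Since d = -421 is squarefree and ≠ 1, it is not a perfect square in Q, so x^2 + 421 has no rational root and is therefore irreducible over Q (a degree-2 polynomial over a field is irreducible iff it has no root). Hence m_α(x) = x^2 + 421.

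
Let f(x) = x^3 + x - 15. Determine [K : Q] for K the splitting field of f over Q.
[K : Q] = 6

By the rational root test, any rational root of the monic integer polynomial f(x) = x^3 + x - 15 must be an integer dividing the constant term -15, i.e. one of ±{1, 3, 5, 15}. Evaluating: f(1) = -13, f(-1) = -17, f(3) = 15, f(-3) = -45, f(5) = 115, f(-5) = -145, f(15) = 3375, f(-15) = -3405; none is 0, so f has no rational root and is therefore irreducible over Q (a cubic with no linear factor over a field is irreducible). For an irreducible cubic, the Galois group is A_3 or S_3 according as the discriminant disc(f) = -4a^3 - 27b^2 = -4·(1)^3 - 27·(-15)^2 = -6079 is or is not a square in Q. Here disc(f) = -6079 is not a perfect square in Q, so the Galois group of f over Q is not contained in A_3 and must be all of S_3. The splitting field has degree |S_3| = 6 over Q, so [K : Q] = 6.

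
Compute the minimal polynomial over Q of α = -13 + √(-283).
m_α(x) = x^2 + 26x + 452

From α + 13 = √(-283), squaring gives (α + 13)^2 = -283, i.e. α^2 + 26α + 169 = -283, so α^2 + 26α + 452 = 0. The discriminant of x^2 + 26x + 452 is (26)^2 - 4·(452) = 676 - 1808 = -1132, and 4·(-283) is not a perfect square in Q since -283 is squarefree and ≠ 1. Hence x^2 + 26x + 452 is irreducible over Q and is the minimal polynomial of α.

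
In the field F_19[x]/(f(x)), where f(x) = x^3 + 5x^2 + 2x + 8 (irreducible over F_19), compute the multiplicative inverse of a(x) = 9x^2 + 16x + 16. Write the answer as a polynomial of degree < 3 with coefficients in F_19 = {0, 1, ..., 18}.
a(x)^(-1) ≡ 16x^2 + 6x + 10 (mod f(x))

Since f is irreducible over F_19, F_19[x]/(f) is a field and a(x) ≠ 0 has an inverse. Apply the extended Euclidean algorithm to f(x) and a(x) in F_19[x]: f(x) = (17x + 2)·a(x) + (2x + 14);  a(x) = (14x + 5)·(2x + 14) + (3). The last nonzero remainder is the constant 3 = gcd(f, a) in F_19. Back-substituting through the division chain expresses 3 = s(x)·a(x) + t(x)·f(x) with s(x) ≡ 10x^2 + 18x + 11 (mod f), so (10x^2 + 18x + 11)·a(x) ≡ 3 (mod f). Multiplying by 3^(-1) ≡ 13 in F_19 gives a(x)^(-1) ≡ 13·(10x^2 + 18x + 11) ≡ 16x^2 + 6x + 10 (mod f). Check: (9x^2 + 16x + 16)·(16x^2 + 6x + 10) = 11x^4 + 6x^3 + 5x^2 + 9x + 8 ≡ 1 (mod x^3 + 5x^2 + 2x + 8).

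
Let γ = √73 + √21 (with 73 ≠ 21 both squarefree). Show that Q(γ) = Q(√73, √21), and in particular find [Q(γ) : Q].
[Q(γ) : Q] = 4 (equivalently, Q(γ) = Q(√73, √21))

Obviously Q(γ) ⊆ Q(√73, √21), and [Q(√73, √21):Q] = 4 (since 73, 21 are distinct squarefree integers > 1 with 1533 not a perfect square). To show equality we compute the minimal polynomial of γ. From γ = √73 + √21: γ^2 = 73 + 2√(1533) + 21 = 94 + 2√(1533), so γ^2 - 94 = 2√(1533); squaring, (γ^2 - 94)^2 = 4·1533, i.e. γ^4 - 188γ^2 + 8836 - 6132 = 0, i.e. γ^4 - 188γ^2 + 2704 = 0. So γ is a root of x^4 - 188x^2 + 2704. This polynomial is irreducible over Q: it has no rational root (each ±√73 ± √21 is irrational), and any factorization into two quadratics over Q would force √(1533) ∈ Q (pairing opposite roots) or √73, √21 ∈ Q (other pairings), all impossible. Hence [Q(γ):Q] = 4 = [Q(√73, √21):Q], so Q(γ) = Q(√73, √21).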